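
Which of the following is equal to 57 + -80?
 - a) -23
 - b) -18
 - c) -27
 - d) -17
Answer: a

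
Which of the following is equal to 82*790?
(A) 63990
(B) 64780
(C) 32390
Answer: B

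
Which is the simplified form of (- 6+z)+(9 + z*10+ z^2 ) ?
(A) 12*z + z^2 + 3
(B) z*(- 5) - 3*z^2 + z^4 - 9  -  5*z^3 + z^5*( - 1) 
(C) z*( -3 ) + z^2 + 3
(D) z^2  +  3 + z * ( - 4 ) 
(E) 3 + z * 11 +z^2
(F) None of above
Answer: E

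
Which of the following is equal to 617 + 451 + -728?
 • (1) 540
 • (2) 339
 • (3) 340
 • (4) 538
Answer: 3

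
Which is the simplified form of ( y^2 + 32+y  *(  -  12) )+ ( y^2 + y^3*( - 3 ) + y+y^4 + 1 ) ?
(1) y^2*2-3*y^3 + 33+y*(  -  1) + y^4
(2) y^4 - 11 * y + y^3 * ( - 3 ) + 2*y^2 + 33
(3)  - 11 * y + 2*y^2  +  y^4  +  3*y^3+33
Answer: 2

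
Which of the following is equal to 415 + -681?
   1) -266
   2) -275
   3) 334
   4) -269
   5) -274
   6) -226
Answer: 1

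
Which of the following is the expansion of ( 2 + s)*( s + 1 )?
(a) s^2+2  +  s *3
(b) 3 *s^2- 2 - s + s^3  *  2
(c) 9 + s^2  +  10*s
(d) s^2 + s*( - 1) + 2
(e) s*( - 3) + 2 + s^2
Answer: a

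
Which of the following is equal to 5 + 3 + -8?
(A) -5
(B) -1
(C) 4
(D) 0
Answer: D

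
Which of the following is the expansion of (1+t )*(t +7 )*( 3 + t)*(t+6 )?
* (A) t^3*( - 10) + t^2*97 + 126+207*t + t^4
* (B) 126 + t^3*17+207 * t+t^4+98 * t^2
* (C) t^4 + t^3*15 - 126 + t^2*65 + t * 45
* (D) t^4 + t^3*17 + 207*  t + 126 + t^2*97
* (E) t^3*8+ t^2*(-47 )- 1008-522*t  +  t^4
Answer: D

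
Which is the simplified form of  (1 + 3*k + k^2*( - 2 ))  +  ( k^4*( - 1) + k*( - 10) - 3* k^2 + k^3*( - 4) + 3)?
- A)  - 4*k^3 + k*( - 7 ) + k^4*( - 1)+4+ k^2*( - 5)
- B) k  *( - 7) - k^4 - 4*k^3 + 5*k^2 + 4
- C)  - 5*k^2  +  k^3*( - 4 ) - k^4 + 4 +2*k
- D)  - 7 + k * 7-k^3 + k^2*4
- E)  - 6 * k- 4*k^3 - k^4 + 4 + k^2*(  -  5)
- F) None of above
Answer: A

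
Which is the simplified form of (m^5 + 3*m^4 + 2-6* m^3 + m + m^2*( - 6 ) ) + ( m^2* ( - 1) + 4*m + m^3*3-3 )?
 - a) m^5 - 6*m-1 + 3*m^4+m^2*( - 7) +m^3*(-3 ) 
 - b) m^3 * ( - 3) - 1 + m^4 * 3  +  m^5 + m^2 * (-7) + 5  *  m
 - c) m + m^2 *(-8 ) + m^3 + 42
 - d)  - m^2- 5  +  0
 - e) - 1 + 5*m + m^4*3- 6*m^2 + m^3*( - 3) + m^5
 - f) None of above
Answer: b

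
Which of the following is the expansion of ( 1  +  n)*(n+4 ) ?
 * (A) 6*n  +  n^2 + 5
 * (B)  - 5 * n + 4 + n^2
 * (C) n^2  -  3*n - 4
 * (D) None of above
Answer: D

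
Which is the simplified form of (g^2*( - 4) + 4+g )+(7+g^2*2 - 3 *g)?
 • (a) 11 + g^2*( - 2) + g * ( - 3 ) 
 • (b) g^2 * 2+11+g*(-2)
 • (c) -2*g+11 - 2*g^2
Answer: c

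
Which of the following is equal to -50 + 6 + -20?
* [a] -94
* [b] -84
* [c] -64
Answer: c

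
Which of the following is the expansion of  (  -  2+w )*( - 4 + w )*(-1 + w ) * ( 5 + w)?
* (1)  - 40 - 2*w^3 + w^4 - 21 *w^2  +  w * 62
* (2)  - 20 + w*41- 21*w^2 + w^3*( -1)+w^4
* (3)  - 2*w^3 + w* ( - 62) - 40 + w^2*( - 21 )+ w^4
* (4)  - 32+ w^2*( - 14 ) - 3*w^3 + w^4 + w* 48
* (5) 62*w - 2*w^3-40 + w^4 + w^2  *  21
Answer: 1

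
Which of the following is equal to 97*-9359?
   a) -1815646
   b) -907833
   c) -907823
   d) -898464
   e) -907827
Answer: c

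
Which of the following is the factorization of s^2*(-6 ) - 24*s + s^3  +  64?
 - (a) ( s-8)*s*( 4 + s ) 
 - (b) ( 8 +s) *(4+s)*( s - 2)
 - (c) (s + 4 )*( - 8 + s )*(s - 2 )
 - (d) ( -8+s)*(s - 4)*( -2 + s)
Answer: c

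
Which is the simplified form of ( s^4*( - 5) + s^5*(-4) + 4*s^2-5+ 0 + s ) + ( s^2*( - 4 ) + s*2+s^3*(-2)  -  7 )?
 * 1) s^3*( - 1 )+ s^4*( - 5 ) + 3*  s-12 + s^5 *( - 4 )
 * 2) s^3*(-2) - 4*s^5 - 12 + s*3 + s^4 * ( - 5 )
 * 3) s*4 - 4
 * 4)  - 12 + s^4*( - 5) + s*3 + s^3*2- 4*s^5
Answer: 2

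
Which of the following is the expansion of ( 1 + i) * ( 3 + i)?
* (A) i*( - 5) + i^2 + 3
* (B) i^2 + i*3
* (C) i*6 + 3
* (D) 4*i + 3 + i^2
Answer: D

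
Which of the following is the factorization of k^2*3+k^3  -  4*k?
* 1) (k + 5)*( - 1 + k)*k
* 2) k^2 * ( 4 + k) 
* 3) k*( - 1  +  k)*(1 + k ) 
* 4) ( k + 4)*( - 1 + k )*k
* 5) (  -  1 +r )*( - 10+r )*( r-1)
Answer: 4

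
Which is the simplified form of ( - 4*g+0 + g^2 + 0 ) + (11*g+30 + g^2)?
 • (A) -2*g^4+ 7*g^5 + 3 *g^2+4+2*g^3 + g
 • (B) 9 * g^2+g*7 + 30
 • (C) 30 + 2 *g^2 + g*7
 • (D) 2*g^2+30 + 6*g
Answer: C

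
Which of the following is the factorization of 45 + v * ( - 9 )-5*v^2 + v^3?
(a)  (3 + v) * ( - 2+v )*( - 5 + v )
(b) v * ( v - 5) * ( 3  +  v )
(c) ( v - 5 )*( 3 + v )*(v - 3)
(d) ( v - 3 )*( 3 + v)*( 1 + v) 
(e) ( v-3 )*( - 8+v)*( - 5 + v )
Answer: c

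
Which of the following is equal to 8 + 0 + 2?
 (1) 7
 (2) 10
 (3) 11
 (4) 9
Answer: 2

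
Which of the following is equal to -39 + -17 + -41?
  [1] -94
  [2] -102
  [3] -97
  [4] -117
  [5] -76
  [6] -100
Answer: 3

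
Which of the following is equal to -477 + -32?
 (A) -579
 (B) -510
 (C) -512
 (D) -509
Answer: D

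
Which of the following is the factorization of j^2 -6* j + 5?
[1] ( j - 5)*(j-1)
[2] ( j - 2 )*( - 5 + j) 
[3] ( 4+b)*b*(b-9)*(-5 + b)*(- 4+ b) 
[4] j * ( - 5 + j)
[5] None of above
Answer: 1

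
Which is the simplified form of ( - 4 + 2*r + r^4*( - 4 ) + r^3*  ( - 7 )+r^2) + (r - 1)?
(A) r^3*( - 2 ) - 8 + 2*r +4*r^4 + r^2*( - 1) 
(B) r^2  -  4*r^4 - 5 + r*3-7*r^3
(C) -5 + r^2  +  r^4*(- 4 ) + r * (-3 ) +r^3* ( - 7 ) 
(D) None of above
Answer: B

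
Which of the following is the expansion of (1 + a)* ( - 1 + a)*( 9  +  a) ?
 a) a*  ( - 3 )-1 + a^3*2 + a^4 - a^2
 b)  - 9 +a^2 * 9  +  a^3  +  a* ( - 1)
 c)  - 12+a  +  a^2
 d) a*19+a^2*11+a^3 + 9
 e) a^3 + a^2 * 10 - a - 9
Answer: b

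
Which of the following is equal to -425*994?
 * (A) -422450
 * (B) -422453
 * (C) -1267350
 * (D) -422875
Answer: A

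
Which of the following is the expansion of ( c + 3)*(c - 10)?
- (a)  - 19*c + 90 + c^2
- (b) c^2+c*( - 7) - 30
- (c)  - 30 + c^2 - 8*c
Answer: b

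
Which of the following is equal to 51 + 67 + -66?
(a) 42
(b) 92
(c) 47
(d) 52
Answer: d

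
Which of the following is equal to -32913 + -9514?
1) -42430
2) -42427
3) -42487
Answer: 2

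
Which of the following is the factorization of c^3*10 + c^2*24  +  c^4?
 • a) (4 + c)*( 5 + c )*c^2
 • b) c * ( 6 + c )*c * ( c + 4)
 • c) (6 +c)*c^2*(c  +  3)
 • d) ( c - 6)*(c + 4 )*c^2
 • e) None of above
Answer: b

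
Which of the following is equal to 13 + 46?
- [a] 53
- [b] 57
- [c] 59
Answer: c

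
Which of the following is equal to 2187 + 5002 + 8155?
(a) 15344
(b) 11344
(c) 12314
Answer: a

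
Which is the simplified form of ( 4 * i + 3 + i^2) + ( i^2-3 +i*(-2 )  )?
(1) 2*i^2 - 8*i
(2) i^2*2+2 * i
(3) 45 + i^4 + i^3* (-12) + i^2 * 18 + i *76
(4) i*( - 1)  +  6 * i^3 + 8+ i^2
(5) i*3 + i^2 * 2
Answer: 2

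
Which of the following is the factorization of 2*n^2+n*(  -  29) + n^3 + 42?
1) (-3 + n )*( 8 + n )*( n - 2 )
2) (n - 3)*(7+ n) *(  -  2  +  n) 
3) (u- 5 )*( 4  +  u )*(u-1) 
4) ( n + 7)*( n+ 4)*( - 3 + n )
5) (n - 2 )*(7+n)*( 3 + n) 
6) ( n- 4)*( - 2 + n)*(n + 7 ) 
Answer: 2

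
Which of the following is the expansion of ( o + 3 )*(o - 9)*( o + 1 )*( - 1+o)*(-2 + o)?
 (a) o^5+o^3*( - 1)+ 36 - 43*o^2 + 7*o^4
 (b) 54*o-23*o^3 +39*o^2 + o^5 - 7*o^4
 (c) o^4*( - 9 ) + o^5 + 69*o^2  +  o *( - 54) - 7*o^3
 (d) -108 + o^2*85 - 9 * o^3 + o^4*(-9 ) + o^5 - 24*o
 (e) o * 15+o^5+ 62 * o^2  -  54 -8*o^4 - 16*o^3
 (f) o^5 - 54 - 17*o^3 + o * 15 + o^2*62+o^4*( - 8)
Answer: e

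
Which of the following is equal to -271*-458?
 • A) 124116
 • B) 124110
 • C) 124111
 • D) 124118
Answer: D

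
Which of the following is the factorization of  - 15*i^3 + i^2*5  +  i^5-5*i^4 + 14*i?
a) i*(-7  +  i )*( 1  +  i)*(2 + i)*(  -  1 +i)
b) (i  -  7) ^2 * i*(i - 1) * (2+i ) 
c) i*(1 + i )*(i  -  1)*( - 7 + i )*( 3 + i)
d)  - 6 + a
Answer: a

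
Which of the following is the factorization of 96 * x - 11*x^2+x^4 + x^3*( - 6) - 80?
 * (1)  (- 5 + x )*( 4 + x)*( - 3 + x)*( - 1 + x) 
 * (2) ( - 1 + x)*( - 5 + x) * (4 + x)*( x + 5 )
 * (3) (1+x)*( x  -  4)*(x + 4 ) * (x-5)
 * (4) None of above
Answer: 4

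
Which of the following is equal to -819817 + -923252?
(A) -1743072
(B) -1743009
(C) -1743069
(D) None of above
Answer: C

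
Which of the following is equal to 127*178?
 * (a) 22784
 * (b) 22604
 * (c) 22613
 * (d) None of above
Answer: d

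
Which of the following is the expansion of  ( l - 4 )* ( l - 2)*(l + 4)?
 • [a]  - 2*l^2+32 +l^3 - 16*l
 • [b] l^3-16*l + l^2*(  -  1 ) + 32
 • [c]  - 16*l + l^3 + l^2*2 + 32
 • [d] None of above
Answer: a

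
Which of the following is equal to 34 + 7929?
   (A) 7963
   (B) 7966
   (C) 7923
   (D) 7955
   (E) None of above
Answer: A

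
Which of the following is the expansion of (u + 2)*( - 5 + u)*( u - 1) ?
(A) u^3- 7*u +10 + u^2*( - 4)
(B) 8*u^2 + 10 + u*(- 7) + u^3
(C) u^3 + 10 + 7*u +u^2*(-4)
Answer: A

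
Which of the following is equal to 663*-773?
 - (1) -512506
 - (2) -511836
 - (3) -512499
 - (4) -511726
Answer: 3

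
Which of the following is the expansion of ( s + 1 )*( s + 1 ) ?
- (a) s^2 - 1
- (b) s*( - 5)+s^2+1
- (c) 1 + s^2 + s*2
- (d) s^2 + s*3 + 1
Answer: c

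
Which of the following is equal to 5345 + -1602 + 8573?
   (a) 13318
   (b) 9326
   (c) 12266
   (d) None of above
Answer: d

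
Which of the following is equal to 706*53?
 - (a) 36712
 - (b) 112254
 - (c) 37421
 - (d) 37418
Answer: d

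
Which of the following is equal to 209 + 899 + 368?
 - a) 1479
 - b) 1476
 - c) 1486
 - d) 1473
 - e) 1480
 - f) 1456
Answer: b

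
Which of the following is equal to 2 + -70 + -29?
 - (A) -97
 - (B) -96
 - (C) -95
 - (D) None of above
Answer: A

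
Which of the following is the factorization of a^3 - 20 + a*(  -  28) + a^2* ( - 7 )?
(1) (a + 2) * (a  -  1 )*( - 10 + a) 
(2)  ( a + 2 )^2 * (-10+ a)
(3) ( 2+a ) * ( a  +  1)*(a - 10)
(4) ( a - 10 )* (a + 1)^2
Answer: 3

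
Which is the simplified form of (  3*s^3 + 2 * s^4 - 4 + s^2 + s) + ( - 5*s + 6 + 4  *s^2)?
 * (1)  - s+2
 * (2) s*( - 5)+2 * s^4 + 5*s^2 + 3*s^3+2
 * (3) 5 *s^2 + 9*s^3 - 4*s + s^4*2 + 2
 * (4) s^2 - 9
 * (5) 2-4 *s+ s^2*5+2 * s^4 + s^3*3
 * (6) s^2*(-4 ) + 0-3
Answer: 5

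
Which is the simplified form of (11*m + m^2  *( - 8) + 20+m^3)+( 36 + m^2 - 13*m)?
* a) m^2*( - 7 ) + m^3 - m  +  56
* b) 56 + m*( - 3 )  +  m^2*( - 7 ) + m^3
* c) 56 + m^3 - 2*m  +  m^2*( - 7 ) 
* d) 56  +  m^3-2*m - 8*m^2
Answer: c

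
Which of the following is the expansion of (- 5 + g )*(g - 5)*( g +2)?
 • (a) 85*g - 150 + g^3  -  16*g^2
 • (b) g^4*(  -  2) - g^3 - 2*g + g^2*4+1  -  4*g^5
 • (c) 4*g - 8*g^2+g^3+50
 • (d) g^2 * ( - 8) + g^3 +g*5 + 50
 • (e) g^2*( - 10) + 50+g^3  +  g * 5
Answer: d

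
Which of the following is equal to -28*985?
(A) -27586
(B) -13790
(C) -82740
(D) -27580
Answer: D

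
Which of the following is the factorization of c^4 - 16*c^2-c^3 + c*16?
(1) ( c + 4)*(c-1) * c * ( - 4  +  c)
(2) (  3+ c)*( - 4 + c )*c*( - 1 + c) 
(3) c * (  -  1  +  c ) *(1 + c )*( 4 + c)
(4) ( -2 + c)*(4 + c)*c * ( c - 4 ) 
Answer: 1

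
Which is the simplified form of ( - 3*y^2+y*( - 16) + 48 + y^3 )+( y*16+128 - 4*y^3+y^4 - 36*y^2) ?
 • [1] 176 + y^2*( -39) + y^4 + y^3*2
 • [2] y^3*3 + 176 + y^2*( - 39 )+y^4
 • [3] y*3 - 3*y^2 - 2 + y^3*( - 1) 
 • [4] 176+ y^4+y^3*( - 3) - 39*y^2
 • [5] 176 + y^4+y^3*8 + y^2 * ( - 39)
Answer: 4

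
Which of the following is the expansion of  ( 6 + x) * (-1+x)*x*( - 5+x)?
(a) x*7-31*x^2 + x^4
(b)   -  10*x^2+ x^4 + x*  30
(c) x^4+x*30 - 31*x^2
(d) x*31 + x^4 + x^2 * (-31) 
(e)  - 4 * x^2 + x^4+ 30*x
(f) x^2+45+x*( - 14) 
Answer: c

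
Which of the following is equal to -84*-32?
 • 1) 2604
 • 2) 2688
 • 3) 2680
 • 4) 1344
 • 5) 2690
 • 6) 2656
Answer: 2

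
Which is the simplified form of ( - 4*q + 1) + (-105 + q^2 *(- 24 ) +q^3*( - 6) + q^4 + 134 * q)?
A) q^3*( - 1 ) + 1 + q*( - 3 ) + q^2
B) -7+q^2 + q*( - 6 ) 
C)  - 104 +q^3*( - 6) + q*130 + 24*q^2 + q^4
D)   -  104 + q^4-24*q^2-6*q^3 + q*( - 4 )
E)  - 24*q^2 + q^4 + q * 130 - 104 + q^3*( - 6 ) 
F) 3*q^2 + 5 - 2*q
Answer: E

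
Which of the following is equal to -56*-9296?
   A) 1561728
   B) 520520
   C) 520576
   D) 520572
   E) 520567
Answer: C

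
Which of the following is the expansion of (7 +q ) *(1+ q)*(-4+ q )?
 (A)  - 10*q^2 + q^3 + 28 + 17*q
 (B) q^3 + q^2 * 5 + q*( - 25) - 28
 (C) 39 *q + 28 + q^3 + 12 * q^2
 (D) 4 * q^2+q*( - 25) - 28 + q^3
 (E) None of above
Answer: D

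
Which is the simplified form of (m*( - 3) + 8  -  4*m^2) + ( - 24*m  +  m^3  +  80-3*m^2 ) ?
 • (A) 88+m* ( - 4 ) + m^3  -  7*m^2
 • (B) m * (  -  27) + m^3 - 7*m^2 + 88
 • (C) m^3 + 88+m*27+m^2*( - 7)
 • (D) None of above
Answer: B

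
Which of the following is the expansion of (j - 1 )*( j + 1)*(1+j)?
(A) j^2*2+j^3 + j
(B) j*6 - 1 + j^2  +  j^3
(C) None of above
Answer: C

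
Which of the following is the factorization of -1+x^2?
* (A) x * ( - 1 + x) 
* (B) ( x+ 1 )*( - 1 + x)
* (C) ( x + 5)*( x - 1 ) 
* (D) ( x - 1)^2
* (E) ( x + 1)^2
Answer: B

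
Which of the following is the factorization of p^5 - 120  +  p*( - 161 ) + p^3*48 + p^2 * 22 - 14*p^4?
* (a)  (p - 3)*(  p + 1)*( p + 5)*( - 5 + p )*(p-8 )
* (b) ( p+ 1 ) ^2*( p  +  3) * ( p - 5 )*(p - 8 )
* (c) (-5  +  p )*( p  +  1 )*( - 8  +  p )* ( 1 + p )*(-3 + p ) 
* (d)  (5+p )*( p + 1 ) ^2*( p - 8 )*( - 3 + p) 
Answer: c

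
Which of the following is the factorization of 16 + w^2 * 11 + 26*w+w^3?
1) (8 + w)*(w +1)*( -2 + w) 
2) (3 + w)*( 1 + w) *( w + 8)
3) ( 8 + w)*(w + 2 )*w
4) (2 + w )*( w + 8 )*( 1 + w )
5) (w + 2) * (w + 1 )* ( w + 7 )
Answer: 4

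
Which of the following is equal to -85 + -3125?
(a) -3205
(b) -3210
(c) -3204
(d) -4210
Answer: b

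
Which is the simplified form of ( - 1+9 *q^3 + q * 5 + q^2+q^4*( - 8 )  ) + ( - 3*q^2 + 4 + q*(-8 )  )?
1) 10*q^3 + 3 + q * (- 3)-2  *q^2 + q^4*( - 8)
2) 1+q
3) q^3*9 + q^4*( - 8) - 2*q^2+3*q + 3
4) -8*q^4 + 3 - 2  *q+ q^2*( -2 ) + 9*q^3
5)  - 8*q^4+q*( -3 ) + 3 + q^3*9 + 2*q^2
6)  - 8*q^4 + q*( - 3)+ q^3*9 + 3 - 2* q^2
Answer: 6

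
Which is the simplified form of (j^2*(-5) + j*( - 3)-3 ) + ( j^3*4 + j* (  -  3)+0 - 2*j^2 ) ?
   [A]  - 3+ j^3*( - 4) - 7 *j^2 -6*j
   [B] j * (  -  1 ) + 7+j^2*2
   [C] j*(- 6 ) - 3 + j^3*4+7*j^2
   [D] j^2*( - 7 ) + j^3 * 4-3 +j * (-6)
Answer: D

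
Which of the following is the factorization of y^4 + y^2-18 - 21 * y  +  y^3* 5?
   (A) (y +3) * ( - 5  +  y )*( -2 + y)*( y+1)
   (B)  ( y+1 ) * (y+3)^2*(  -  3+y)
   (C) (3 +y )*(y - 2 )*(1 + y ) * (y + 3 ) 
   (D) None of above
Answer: C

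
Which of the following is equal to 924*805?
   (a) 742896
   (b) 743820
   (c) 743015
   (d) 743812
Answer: b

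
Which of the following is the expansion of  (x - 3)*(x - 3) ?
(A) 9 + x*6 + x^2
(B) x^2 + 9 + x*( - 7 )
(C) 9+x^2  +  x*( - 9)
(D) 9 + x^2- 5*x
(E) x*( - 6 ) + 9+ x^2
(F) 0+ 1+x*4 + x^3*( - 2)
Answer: E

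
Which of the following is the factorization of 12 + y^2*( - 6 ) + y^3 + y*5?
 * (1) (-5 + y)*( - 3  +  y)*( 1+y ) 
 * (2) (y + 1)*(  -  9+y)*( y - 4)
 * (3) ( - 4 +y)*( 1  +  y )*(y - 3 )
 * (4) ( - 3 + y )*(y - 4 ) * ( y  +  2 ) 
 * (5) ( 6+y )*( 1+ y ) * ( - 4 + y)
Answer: 3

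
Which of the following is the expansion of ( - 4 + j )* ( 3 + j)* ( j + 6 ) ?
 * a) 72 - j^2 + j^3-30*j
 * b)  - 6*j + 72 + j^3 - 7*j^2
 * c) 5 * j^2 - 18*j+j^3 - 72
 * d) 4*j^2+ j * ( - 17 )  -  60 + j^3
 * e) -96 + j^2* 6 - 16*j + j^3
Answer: c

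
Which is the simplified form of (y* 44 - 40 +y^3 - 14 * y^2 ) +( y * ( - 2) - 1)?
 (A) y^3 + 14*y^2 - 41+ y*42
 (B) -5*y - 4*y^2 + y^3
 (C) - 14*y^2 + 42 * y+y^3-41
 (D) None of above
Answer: C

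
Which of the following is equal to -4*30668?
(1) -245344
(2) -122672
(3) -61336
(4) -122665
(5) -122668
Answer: 2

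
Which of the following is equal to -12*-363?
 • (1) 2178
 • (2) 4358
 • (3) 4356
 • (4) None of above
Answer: 3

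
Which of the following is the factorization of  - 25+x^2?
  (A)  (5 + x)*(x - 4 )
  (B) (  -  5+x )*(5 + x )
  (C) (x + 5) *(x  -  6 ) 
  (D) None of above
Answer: B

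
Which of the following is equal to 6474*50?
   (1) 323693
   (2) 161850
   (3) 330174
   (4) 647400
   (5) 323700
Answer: 5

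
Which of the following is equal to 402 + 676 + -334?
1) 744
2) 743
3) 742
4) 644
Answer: 1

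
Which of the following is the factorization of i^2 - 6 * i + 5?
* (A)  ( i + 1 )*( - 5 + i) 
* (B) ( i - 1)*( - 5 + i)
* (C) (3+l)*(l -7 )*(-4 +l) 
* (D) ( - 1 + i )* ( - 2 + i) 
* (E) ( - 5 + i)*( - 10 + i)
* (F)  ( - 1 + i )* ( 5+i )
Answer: B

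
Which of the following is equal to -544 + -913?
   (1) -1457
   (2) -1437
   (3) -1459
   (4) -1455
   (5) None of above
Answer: 1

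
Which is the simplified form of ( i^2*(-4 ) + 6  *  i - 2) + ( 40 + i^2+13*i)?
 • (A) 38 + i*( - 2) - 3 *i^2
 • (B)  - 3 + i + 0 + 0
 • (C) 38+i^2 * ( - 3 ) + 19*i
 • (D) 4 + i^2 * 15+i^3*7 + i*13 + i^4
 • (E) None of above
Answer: C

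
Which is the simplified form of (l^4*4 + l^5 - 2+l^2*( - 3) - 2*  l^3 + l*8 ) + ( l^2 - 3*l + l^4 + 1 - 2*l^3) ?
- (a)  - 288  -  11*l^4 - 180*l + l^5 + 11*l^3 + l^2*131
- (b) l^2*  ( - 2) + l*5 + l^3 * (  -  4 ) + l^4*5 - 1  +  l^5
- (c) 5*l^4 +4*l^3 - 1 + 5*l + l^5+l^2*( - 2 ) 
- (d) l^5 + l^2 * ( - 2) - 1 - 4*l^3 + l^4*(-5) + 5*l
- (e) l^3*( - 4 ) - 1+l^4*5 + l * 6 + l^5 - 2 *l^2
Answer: b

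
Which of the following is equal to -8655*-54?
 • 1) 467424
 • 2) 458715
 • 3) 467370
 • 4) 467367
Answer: 3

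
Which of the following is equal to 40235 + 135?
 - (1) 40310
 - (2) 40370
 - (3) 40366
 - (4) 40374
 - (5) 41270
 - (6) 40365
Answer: 2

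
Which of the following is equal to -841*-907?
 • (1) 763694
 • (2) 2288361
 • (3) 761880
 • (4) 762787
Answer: 4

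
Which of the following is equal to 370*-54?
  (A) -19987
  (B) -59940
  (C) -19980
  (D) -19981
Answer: C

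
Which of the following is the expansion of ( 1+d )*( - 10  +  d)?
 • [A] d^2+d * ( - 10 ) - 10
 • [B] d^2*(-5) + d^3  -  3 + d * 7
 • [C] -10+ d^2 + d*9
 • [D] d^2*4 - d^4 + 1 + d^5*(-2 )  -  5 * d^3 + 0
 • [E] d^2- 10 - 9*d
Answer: E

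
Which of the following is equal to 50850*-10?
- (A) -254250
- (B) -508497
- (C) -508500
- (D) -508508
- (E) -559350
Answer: C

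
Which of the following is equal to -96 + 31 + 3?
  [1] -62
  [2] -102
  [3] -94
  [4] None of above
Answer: 1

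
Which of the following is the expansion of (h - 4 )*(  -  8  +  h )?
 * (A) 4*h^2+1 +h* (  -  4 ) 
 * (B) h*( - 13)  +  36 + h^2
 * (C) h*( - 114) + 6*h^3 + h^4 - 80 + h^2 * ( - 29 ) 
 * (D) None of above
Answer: D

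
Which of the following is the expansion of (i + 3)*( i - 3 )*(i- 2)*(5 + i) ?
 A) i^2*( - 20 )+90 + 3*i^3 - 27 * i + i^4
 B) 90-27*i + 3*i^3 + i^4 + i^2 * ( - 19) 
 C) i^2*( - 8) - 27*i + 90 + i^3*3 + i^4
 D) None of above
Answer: B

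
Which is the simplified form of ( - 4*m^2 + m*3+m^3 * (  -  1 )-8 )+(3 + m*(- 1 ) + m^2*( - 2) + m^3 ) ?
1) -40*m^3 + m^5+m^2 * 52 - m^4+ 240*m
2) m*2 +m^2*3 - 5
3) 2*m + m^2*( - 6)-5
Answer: 3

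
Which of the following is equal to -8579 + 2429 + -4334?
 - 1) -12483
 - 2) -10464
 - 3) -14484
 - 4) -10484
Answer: 4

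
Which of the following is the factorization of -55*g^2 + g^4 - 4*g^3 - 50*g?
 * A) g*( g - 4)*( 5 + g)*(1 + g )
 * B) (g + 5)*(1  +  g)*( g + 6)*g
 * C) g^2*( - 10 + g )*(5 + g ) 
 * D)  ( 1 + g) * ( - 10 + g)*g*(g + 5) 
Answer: D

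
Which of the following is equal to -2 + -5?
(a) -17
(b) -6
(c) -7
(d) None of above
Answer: c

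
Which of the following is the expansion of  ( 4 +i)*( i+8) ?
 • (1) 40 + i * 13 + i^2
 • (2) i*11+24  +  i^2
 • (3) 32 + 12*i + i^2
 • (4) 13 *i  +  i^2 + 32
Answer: 3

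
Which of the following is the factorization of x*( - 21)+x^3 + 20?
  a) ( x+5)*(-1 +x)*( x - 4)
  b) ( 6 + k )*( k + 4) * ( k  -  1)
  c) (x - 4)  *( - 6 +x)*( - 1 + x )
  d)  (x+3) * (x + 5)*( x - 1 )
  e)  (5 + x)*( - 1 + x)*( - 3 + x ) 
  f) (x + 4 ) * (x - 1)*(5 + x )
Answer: a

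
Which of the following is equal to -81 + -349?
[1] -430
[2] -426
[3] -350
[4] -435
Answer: 1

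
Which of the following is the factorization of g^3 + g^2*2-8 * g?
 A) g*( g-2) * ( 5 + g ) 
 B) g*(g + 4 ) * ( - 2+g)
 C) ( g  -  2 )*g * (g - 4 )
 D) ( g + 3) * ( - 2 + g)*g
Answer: B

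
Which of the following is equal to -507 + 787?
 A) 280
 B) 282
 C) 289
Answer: A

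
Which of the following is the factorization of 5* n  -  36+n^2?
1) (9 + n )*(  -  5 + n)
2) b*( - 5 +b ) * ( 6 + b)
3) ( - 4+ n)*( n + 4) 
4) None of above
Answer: 4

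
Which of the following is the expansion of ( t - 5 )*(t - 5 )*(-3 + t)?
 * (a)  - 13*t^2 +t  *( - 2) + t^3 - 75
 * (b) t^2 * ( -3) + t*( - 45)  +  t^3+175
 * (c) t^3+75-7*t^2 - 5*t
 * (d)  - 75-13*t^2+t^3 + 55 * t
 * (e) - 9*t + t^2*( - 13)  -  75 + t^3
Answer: d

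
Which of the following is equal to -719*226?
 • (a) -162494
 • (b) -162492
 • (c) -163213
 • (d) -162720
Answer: a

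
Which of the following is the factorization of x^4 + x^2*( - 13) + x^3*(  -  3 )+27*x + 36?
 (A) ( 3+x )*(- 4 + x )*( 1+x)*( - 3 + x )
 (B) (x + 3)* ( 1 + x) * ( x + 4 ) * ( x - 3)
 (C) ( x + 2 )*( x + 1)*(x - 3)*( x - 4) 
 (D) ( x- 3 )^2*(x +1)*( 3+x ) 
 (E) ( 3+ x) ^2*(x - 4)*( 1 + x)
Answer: A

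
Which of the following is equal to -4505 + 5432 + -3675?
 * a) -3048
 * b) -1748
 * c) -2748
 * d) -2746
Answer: c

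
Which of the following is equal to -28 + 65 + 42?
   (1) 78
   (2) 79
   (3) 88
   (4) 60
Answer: 2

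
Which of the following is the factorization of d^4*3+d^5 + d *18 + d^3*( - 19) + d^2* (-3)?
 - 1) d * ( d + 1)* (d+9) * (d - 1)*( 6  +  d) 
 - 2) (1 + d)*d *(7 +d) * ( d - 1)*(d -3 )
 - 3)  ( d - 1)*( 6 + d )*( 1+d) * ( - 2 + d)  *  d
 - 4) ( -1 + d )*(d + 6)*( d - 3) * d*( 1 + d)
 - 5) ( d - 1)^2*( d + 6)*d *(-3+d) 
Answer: 4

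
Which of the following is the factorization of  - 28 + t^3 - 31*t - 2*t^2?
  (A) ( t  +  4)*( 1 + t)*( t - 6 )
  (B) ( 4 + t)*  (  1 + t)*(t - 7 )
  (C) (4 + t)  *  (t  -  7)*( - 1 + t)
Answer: B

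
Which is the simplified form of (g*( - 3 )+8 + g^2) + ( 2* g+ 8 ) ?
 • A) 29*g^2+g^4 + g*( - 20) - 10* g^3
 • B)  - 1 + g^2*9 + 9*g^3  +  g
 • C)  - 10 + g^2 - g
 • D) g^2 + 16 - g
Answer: D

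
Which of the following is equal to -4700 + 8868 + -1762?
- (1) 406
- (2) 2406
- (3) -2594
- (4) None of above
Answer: 2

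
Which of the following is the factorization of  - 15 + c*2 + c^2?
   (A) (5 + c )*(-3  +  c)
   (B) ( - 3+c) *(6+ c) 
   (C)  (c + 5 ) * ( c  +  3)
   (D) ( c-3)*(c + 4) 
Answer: A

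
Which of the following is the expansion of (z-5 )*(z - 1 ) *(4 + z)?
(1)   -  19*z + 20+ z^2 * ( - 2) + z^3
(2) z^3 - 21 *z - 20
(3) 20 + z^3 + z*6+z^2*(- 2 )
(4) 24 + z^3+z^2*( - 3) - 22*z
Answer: 1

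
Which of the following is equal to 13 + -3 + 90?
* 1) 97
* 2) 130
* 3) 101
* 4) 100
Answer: 4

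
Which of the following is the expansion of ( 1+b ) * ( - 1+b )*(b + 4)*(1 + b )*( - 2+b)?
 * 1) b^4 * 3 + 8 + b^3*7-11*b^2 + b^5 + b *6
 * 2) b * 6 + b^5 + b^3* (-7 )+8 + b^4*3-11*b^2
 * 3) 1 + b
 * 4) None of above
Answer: 2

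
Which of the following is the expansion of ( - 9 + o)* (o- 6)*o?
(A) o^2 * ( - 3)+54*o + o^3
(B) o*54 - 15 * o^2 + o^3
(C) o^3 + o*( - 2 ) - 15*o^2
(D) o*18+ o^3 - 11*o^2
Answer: B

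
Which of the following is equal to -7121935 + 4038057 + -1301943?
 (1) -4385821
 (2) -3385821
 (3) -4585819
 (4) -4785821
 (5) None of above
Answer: 1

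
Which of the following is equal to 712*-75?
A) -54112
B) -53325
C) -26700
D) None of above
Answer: D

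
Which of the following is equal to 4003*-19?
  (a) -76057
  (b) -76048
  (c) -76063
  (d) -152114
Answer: a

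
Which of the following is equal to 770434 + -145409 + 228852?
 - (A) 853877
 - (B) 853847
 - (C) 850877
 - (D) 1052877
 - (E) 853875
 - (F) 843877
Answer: A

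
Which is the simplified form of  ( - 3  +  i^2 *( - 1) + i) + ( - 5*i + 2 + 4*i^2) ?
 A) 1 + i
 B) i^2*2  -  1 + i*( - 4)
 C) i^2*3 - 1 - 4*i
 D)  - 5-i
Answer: C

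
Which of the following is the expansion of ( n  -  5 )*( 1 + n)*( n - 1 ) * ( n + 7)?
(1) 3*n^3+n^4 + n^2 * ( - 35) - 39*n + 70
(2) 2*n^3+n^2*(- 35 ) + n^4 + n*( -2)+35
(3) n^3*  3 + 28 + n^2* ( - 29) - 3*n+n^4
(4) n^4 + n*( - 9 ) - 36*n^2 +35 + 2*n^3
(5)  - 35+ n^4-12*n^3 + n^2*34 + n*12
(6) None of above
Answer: 6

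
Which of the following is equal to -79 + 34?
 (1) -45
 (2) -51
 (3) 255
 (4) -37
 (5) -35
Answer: 1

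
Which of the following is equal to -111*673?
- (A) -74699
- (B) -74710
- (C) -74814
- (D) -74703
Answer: D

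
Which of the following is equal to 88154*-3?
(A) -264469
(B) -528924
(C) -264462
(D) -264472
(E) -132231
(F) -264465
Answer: C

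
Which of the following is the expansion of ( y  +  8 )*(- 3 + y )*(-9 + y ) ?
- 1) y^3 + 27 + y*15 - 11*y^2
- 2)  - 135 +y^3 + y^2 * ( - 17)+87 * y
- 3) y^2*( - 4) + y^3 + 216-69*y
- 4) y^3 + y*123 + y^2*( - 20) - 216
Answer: 3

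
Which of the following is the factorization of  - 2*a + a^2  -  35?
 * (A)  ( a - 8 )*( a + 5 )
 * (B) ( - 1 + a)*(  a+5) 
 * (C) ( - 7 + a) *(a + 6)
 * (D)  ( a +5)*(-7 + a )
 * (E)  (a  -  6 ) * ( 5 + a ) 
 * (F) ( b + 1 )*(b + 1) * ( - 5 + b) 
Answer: D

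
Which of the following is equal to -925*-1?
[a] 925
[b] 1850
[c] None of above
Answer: a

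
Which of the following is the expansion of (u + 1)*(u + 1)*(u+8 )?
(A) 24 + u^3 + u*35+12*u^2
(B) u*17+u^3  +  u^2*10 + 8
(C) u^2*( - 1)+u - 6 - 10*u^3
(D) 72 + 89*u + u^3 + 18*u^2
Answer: B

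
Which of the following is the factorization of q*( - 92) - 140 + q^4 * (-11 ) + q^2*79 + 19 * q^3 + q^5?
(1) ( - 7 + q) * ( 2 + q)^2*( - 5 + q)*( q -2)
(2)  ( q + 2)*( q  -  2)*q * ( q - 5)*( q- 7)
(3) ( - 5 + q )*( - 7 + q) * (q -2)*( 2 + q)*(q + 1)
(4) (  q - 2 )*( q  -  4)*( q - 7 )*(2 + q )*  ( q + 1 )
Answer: 3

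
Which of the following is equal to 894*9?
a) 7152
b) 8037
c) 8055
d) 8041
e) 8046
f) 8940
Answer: e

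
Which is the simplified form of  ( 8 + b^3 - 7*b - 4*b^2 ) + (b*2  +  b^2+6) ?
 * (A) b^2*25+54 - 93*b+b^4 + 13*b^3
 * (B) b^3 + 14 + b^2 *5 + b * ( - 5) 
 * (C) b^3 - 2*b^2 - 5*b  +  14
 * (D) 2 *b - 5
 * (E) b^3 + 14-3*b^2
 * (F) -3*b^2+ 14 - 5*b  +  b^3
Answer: F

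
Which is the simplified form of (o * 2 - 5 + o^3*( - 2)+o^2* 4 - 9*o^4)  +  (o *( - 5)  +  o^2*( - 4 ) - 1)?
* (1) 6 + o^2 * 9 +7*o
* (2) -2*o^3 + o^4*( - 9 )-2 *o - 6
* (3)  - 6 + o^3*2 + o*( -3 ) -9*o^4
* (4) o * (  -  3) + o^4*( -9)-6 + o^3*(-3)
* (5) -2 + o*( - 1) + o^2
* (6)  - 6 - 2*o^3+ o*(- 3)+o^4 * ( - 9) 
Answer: 6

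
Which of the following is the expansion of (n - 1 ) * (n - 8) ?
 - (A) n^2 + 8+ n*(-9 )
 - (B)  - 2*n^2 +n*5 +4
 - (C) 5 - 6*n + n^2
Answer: A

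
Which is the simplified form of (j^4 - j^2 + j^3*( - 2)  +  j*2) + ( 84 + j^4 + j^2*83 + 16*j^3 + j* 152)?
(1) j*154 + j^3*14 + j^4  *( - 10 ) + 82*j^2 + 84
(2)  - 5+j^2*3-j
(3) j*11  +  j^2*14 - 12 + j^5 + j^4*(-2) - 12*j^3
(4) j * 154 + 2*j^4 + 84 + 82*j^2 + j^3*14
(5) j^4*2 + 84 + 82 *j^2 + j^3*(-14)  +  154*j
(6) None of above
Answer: 4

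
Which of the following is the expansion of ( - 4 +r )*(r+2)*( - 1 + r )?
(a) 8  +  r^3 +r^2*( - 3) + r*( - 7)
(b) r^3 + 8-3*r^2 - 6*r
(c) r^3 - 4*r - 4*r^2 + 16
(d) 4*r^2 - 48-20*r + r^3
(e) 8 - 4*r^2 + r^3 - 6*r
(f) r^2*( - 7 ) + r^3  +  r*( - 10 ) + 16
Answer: b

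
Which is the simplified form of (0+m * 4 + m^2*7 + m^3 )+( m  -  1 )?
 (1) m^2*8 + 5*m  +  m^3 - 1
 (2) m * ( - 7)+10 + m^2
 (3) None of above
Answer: 3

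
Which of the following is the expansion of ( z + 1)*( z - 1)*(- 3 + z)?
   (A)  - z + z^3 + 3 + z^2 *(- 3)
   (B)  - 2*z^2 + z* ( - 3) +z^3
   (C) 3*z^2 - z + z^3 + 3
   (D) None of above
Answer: A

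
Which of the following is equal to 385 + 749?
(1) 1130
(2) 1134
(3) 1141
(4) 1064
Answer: 2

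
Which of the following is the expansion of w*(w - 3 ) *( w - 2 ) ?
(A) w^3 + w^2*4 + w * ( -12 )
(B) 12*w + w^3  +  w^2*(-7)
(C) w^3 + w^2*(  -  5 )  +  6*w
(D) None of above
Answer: C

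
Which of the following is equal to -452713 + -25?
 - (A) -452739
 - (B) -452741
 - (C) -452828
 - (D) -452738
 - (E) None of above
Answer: D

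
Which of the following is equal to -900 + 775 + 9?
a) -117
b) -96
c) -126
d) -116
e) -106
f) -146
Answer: d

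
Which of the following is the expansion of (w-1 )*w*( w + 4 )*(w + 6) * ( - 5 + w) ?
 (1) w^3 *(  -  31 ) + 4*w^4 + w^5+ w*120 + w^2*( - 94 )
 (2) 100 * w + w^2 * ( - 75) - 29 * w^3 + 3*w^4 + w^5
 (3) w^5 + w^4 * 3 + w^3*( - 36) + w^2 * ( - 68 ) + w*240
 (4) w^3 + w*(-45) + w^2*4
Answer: 1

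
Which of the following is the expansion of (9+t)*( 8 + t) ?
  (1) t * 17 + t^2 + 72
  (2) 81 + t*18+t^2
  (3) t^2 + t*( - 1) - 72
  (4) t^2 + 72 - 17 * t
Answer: 1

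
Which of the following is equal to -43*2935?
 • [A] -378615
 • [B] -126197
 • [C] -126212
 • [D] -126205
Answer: D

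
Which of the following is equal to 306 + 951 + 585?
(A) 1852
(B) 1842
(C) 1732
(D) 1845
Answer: B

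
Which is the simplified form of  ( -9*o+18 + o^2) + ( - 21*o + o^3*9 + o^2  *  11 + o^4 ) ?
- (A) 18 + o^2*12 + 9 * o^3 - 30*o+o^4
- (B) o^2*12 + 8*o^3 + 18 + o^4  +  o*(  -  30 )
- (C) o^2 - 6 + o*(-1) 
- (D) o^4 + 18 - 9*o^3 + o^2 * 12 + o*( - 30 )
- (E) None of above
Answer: A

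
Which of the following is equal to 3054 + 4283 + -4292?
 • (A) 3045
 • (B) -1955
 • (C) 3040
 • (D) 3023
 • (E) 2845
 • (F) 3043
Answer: A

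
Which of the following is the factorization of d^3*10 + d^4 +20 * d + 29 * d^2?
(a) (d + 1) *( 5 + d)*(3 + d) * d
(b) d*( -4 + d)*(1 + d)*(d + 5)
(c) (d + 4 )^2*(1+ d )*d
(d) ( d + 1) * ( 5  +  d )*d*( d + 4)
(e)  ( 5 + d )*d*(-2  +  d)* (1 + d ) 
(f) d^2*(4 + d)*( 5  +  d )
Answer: d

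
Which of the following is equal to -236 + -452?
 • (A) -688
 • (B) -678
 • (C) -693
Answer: A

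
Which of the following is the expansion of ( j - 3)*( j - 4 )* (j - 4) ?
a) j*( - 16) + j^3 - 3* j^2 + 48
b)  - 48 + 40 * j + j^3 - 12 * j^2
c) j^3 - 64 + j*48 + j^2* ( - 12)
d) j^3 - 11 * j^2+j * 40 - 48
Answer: d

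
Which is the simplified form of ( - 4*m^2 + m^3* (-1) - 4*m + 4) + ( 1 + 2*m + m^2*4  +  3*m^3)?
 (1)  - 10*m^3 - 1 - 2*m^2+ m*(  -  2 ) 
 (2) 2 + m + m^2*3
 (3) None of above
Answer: 3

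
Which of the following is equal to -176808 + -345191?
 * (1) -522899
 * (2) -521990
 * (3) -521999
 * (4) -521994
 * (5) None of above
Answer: 3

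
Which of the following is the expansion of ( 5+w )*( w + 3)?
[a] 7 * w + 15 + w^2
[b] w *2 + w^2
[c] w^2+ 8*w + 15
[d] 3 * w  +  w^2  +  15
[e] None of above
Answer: c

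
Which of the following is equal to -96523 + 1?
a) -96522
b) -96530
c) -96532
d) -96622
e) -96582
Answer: a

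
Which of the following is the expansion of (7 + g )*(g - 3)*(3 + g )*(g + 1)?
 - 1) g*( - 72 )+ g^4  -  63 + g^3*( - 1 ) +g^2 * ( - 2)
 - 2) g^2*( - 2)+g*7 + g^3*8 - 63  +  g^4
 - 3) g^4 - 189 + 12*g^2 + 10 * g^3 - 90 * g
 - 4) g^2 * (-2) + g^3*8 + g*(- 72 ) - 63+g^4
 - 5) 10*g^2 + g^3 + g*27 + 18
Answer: 4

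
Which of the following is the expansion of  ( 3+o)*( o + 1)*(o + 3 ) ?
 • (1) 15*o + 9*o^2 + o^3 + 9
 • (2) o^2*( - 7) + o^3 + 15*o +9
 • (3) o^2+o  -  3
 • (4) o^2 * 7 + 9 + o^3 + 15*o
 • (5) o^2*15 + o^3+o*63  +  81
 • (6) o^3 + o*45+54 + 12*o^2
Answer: 4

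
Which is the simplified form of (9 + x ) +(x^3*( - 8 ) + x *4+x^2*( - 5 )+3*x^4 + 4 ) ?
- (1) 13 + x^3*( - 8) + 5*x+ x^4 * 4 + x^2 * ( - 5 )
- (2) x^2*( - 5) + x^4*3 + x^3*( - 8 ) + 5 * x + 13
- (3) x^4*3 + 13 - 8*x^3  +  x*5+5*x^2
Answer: 2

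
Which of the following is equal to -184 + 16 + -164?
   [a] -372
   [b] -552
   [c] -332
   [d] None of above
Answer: c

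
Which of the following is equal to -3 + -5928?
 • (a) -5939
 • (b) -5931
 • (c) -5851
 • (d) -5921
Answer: b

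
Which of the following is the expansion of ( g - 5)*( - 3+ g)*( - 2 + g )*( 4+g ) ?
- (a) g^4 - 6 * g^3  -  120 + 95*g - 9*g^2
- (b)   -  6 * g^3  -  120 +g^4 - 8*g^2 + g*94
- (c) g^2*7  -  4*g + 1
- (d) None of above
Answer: d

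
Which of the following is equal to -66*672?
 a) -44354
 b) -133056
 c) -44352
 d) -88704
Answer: c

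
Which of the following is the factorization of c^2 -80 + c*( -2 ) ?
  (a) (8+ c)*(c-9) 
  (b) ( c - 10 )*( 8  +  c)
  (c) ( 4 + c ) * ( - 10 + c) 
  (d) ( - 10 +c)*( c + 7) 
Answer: b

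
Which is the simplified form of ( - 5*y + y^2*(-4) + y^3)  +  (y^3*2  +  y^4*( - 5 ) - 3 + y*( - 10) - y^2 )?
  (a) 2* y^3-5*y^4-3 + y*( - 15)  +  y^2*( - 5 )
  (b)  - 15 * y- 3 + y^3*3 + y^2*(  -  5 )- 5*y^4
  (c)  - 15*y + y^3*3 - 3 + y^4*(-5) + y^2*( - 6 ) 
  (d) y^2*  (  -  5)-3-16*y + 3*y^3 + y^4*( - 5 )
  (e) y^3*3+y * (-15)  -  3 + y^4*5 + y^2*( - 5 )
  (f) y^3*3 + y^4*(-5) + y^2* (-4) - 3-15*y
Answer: b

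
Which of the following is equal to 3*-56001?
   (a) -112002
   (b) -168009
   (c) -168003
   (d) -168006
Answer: c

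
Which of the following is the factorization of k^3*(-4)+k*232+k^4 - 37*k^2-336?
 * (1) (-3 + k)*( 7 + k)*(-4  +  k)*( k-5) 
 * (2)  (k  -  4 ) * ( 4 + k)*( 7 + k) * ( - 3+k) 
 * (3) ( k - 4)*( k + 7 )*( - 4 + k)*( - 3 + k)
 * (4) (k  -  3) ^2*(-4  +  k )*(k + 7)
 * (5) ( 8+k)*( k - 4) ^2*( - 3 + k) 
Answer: 3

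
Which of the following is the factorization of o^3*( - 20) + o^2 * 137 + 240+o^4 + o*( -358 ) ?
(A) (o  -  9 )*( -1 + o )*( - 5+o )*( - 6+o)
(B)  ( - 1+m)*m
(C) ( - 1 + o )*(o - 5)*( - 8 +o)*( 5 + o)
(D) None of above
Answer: D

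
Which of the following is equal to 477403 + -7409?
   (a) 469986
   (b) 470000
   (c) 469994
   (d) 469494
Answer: c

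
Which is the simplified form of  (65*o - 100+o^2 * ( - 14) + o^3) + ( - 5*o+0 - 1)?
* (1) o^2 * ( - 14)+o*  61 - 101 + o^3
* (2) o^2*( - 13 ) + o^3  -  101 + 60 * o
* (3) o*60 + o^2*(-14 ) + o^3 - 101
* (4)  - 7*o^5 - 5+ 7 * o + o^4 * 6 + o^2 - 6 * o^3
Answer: 3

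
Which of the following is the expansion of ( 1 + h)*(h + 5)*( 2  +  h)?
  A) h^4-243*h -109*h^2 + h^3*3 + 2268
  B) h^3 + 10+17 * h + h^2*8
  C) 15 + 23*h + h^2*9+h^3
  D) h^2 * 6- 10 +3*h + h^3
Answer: B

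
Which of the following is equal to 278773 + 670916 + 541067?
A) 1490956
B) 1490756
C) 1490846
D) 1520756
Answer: B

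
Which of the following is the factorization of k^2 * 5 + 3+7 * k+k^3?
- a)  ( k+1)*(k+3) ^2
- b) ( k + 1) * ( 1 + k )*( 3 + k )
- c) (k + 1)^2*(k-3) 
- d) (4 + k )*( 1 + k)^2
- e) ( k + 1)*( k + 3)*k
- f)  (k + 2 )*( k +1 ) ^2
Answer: b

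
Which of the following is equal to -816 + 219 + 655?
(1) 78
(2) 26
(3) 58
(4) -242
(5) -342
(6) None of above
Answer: 3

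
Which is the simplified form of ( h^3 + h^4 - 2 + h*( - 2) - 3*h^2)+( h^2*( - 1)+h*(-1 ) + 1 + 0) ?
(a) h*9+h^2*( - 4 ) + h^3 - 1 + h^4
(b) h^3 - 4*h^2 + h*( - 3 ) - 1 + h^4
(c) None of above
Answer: b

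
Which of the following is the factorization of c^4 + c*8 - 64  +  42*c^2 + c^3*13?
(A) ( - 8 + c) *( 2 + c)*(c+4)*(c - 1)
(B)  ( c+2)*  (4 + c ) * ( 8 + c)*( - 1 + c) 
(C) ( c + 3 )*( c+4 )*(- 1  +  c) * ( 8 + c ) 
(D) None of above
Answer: B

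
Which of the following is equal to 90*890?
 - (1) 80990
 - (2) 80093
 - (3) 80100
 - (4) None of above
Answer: 3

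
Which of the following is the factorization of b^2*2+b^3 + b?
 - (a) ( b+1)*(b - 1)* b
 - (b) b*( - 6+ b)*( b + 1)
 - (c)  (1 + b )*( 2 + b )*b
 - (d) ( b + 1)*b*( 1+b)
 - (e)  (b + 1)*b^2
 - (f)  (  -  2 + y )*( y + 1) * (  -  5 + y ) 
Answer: d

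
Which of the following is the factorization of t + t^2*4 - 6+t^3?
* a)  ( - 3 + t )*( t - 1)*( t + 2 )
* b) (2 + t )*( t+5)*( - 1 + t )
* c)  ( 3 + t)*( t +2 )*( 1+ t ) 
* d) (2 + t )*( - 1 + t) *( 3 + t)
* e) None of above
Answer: d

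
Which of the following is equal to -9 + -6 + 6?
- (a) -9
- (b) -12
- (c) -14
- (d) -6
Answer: a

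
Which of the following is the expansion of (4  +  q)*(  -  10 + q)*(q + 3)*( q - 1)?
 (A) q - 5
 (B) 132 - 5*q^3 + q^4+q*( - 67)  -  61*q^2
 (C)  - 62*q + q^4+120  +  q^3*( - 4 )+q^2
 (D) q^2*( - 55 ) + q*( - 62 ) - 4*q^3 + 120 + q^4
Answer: D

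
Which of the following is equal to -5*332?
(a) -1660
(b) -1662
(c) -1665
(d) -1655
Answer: a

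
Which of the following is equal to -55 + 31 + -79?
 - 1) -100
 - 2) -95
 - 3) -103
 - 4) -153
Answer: 3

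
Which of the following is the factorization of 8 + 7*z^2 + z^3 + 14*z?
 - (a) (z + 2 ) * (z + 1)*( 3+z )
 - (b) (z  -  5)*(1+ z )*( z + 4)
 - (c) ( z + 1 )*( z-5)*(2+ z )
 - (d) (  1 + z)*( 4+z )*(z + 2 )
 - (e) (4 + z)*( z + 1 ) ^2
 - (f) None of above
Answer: d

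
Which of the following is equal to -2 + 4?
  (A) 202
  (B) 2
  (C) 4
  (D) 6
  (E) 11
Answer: B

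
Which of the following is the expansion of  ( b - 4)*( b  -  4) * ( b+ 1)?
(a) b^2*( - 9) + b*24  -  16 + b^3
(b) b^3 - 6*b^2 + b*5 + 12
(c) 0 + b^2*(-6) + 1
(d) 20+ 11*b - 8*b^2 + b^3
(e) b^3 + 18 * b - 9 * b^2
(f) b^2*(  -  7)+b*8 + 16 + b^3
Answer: f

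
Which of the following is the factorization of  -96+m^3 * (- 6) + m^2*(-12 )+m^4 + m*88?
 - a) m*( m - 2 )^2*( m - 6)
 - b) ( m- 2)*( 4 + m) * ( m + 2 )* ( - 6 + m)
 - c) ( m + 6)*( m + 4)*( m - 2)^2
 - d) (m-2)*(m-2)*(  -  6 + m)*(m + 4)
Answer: d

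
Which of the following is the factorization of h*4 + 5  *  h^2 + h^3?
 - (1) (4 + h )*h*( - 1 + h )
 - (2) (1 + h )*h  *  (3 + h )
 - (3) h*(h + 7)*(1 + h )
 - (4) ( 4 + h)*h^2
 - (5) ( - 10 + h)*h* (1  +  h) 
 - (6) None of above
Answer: 6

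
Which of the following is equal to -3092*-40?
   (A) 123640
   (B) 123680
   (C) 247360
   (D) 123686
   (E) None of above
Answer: B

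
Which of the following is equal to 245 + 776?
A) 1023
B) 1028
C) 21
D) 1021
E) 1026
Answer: D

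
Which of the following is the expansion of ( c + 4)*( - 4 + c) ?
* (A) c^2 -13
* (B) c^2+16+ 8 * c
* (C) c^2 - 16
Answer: C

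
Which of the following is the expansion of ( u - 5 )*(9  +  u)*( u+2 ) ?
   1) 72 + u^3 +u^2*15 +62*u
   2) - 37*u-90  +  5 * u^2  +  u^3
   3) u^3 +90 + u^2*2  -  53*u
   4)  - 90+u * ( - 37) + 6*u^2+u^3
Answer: 4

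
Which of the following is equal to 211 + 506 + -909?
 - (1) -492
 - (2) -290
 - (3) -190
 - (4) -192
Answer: 4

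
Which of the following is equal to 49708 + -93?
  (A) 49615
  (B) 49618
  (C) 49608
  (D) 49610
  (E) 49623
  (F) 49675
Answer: A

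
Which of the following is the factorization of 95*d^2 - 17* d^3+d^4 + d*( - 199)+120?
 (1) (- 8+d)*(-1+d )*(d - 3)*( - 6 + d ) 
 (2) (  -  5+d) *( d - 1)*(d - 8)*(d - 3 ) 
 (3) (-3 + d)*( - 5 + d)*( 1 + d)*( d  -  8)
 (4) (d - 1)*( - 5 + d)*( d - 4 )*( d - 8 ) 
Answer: 2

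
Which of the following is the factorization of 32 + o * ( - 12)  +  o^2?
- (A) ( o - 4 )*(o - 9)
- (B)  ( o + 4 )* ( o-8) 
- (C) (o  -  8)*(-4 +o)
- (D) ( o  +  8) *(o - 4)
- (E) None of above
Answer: C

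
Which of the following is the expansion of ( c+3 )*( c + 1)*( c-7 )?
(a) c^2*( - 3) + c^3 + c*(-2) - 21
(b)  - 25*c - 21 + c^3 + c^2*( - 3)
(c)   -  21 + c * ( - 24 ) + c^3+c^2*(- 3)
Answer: b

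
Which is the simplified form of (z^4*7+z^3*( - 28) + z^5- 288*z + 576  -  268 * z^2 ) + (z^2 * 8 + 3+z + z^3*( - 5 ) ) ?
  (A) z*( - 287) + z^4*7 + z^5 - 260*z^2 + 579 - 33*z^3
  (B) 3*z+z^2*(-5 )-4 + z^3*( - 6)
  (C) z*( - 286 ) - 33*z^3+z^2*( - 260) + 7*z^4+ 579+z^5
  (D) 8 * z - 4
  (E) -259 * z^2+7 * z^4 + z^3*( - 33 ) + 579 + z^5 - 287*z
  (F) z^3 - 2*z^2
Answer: A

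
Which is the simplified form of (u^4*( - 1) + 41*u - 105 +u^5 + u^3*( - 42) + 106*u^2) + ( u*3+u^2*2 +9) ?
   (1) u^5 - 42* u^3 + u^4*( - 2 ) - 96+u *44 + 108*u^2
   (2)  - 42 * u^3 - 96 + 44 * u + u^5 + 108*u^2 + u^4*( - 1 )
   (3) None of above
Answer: 2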